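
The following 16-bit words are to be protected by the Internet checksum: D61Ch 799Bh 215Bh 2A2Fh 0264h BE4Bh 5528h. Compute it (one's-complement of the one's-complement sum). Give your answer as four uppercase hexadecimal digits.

4EE5

One's-complement addition (fold any carry out of bit 15 back into bit 0):
  0xD61C + 0x799B = 0x14FB7 → wrap carry → 0x4FB8
  0x4FB8 + 0x215B = 0x07113
  0x7113 + 0x2A2F = 0x09B42
  0x9B42 + 0x0264 = 0x09DA6
  0x9DA6 + 0xBE4B = 0x15BF1 → wrap carry → 0x5BF2
  0x5BF2 + 0x5528 = 0x0B11A
One's-complement sum = 0xB11A.
Checksum = ~0xB11A & 0xFFFF = 0x4EE5.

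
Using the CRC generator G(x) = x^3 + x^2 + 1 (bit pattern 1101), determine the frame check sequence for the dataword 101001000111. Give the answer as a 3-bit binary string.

111

Append 3 zeros: 101001000111000. Divide by 1101 (XOR where the leading bit is 1):
  pos 0: 1010 XOR 1101 = 0111
  pos 1: 1110 XOR 1101 = 0011
  pos 3: 1110 XOR 1101 = 0011
  pos 5: 1100 XOR 1101 = 0001
  pos 8: 1111 XOR 1101 = 0010
  pos 10: 1000 XOR 1101 = 0101
  pos 11: 1010 XOR 1101 = 0111
Remainder (last 3 bits) = 111. This is the CRC / FCS.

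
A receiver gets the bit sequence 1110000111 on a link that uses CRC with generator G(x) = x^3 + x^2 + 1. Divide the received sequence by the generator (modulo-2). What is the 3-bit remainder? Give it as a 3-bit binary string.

Modulo-2 division of 1110000111 by 1101:
  pos 0: 1110 XOR 1101 = 0011
  pos 2: 1100 XOR 1101 = 0001
  pos 5: 1011 XOR 1101 = 0110
  pos 6: 1101 XOR 1101 = 0000
Remainder = 000 (zero — the frame passes the CRC check).

000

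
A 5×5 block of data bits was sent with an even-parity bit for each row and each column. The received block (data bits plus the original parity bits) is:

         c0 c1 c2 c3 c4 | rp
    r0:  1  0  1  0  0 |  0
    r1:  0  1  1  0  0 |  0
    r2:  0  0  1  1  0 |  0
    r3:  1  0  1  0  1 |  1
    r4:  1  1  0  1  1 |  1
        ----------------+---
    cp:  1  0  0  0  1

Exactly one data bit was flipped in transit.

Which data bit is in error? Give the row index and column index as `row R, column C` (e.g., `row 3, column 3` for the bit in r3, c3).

Recompute each row's even parity and compare to rp:
  r0: data parity 0, sent rp 0 → ok
  r1: data parity 0, sent rp 0 → ok
  r2: data parity 0, sent rp 0 → ok
  r3: data parity 1, sent rp 1 → ok
  r4: data parity 0, sent rp 1 → mismatch
Recompute each column's even parity and compare to cp:
  c0: data parity 1, sent cp 1 → ok
  c1: data parity 0, sent cp 0 → ok
  c2: data parity 0, sent cp 0 → ok
  c3: data parity 0, sent cp 0 → ok
  c4: data parity 0, sent cp 1 → mismatch
Exactly one row (r4) and one column (c4) fail → the flipped bit is at their intersection.

row 4, column 4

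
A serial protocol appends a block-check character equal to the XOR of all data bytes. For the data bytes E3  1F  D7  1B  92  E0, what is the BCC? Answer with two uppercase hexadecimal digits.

XOR the bytes together:
  start with 0xE3
  0xE3 ⊕ 0x1F = 0xFC
  0xFC ⊕ 0xD7 = 0x2B
  0x2B ⊕ 0x1B = 0x30
  0x30 ⊕ 0x92 = 0xA2
  0xA2 ⊕ 0xE0 = 0x42

42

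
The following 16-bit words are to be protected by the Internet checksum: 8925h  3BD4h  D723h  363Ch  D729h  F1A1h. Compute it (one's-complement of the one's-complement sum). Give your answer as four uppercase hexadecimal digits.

64DA

One's-complement addition (fold any carry out of bit 15 back into bit 0):
  0x8925 + 0x3BD4 = 0x0C4F9
  0xC4F9 + 0xD723 = 0x19C1C → wrap carry → 0x9C1D
  0x9C1D + 0x363C = 0x0D259
  0xD259 + 0xD729 = 0x1A982 → wrap carry → 0xA983
  0xA983 + 0xF1A1 = 0x19B24 → wrap carry → 0x9B25
One's-complement sum = 0x9B25.
Checksum = ~0x9B25 & 0xFFFF = 0x64DA.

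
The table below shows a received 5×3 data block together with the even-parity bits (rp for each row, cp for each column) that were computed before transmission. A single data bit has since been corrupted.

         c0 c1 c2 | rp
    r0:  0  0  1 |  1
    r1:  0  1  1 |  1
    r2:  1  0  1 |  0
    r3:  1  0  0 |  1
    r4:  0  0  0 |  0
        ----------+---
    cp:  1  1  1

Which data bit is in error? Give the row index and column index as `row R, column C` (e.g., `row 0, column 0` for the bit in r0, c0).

Recompute each row's even parity and compare to rp:
  r0: data parity 1, sent rp 1 → ok
  r1: data parity 0, sent rp 1 → mismatch
  r2: data parity 0, sent rp 0 → ok
  r3: data parity 1, sent rp 1 → ok
  r4: data parity 0, sent rp 0 → ok
Recompute each column's even parity and compare to cp:
  c0: data parity 0, sent cp 1 → mismatch
  c1: data parity 1, sent cp 1 → ok
  c2: data parity 1, sent cp 1 → ok
Exactly one row (r1) and one column (c0) fail → the flipped bit is at their intersection.

row 1, column 0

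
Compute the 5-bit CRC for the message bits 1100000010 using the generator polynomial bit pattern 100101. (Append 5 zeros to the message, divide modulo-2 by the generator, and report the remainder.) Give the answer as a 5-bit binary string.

Append 5 zeros: 110000001000000. Divide by 100101 (XOR where the leading bit is 1):
  pos 0: 110000 XOR 100101 = 010101
  pos 1: 101010 XOR 100101 = 001111
  pos 3: 111101 XOR 100101 = 011000
  pos 4: 110000 XOR 100101 = 010101
  pos 5: 101010 XOR 100101 = 001111
  pos 7: 111100 XOR 100101 = 011001
  pos 8: 110010 XOR 100101 = 010111
  pos 9: 101110 XOR 100101 = 001011
Remainder (last 5 bits) = 01011. This is the CRC / FCS.

01011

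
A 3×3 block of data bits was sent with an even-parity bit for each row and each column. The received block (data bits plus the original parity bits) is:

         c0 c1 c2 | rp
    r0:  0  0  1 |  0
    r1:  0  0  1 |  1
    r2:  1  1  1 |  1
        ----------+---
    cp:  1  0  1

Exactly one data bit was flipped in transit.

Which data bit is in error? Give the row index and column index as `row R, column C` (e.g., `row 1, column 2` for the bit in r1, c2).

row 0, column 1

Recompute each row's even parity and compare to rp:
  r0: data parity 1, sent rp 0 → mismatch
  r1: data parity 1, sent rp 1 → ok
  r2: data parity 1, sent rp 1 → ok
Recompute each column's even parity and compare to cp:
  c0: data parity 1, sent cp 1 → ok
  c1: data parity 1, sent cp 0 → mismatch
  c2: data parity 1, sent cp 1 → ok
Exactly one row (r0) and one column (c1) fail → the flipped bit is at their intersection.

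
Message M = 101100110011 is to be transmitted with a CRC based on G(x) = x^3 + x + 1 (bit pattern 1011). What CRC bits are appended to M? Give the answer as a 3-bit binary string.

110

Append 3 zeros: 101100110011000. Divide by 1011 (XOR where the leading bit is 1):
  pos 0: 1011 XOR 1011 = 0000
  pos 6: 1100 XOR 1011 = 0111
  pos 7: 1111 XOR 1011 = 0100
  pos 8: 1001 XOR 1011 = 0010
  pos 10: 1000 XOR 1011 = 0011
Remainder (last 3 bits) = 110. This is the CRC / FCS.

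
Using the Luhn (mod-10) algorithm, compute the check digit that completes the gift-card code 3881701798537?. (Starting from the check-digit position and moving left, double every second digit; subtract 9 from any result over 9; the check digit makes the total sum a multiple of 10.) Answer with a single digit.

Partial digits right→left: 7 3 5 8 9 7 1 0 7 1 8 8 3
Double every second digit counting from the check-digit position (so the 1st, 3rd, 5th, ... of the partial from the right).
  doubled (with −9 where >9): 5 1 9 2 5 7 6 → sum 35
  kept as-is: 3 8 7 0 1 8 → sum 27
Total = 35 + 27 = 62.
Check digit = (10 − (62 mod 10)) mod 10 = 8.

8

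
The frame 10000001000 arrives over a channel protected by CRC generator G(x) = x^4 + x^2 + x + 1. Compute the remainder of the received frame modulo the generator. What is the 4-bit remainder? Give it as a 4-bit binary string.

Modulo-2 division of 10000001000 by 10111:
  pos 0: 10000 XOR 10111 = 00111
  pos 2: 11100 XOR 10111 = 01011
  pos 3: 10111 XOR 10111 = 00000
Remainder = 0000 (zero — the frame passes the CRC check).

0000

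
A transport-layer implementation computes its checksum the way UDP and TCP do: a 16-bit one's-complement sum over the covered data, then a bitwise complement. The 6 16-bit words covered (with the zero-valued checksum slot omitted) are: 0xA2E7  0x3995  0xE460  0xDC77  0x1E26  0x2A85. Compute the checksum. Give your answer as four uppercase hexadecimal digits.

19FF

One's-complement addition (fold any carry out of bit 15 back into bit 0):
  0xA2E7 + 0x3995 = 0x0DC7C
  0xDC7C + 0xE460 = 0x1C0DC → wrap carry → 0xC0DD
  0xC0DD + 0xDC77 = 0x19D54 → wrap carry → 0x9D55
  0x9D55 + 0x1E26 = 0x0BB7B
  0xBB7B + 0x2A85 = 0x0E600
One's-complement sum = 0xE600.
Checksum = ~0xE600 & 0xFFFF = 0x19FF.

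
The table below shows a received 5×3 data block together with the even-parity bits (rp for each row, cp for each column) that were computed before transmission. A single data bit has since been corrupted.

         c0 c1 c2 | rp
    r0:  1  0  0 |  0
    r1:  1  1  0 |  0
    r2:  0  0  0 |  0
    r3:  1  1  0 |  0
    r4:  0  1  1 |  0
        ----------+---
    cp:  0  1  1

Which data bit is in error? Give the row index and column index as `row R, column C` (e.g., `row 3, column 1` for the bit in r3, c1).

Recompute each row's even parity and compare to rp:
  r0: data parity 1, sent rp 0 → mismatch
  r1: data parity 0, sent rp 0 → ok
  r2: data parity 0, sent rp 0 → ok
  r3: data parity 0, sent rp 0 → ok
  r4: data parity 0, sent rp 0 → ok
Recompute each column's even parity and compare to cp:
  c0: data parity 1, sent cp 0 → mismatch
  c1: data parity 1, sent cp 1 → ok
  c2: data parity 1, sent cp 1 → ok
Exactly one row (r0) and one column (c0) fail → the flipped bit is at their intersection.

row 0, column 0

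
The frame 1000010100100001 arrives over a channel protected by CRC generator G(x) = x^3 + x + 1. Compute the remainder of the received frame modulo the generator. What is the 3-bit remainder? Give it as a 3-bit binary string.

Modulo-2 division of 1000010100100001 by 1011:
  pos 0: 1000 XOR 1011 = 0011
  pos 2: 1101 XOR 1011 = 0110
  pos 3: 1100 XOR 1011 = 0111
  pos 4: 1111 XOR 1011 = 0100
  pos 5: 1000 XOR 1011 = 0011
  pos 7: 1101 XOR 1011 = 0110
  pos 8: 1100 XOR 1011 = 0111
  pos 9: 1110 XOR 1011 = 0101
  pos 10: 1010 XOR 1011 = 0001
Remainder = 101 (nonzero — an error is detected).

101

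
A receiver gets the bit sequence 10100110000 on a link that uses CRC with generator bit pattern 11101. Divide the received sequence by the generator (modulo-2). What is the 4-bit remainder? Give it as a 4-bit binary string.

0000

Modulo-2 division of 10100110000 by 11101:
  pos 0: 10100 XOR 11101 = 01001
  pos 1: 10011 XOR 11101 = 01110
  pos 2: 11101 XOR 11101 = 00000
Remainder = 0000 (zero — the frame passes the CRC check).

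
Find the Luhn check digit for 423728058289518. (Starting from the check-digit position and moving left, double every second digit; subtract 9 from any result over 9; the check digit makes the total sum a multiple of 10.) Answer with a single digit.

6

Partial digits right→left: 8 1 5 9 8 2 8 5 0 8 2 7 3 2 4
Double every second digit counting from the check-digit position (so the 1st, 3rd, 5th, ... of the partial from the right).
  doubled (with −9 where >9): 7 1 7 7 0 4 6 8 → sum 40
  kept as-is: 1 9 2 5 8 7 2 → sum 34
Total = 40 + 34 = 74.
Check digit = (10 − (74 mod 10)) mod 10 = 6.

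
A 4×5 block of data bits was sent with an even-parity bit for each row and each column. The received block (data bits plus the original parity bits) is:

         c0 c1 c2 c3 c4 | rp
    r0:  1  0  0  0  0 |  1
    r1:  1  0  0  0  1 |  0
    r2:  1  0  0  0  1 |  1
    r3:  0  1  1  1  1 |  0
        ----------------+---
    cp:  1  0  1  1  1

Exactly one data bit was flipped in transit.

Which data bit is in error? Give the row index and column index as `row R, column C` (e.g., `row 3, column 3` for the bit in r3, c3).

Recompute each row's even parity and compare to rp:
  r0: data parity 1, sent rp 1 → ok
  r1: data parity 0, sent rp 0 → ok
  r2: data parity 0, sent rp 1 → mismatch
  r3: data parity 0, sent rp 0 → ok
Recompute each column's even parity and compare to cp:
  c0: data parity 1, sent cp 1 → ok
  c1: data parity 1, sent cp 0 → mismatch
  c2: data parity 1, sent cp 1 → ok
  c3: data parity 1, sent cp 1 → ok
  c4: data parity 1, sent cp 1 → ok
Exactly one row (r2) and one column (c1) fail → the flipped bit is at their intersection.

row 2, column 1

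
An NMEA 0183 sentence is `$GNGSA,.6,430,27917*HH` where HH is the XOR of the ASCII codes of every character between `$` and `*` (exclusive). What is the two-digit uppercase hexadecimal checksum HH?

XOR the ASCII codes of the payload characters:
  'G' = 0x47 → acc = 0x47
  'N' = 0x4E → acc = 0x09
  'G' = 0x47 → acc = 0x4E
  'S' = 0x53 → acc = 0x1D
  'A' = 0x41 → acc = 0x5C
  ',' = 0x2C → acc = 0x70
  '.' = 0x2E → acc = 0x5E
  '6' = 0x36 → acc = 0x68
  ',' = 0x2C → acc = 0x44
  '4' = 0x34 → acc = 0x70
  '3' = 0x33 → acc = 0x43
  '0' = 0x30 → acc = 0x73
  ',' = 0x2C → acc = 0x5F
  '2' = 0x32 → acc = 0x6D
  '7' = 0x37 → acc = 0x5A
  '9' = 0x39 → acc = 0x63
  '1' = 0x31 → acc = 0x52
  '7' = 0x37 → acc = 0x65
Checksum = 0x65.

65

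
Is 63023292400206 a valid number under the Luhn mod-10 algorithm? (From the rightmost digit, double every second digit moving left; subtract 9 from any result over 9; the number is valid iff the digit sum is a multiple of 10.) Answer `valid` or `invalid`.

From the right, keep odd positions and double even positions (subtract 9 from any doubled value over 9):
  doubled (positions 2,4,...): 0 0 8 9 6 0 3 → sum 26
  kept (positions 1,3,...): 6 2 0 2 2 2 3 → sum 17
Total = 43.
43 mod 10 = 3, so the number is invalid.

invalid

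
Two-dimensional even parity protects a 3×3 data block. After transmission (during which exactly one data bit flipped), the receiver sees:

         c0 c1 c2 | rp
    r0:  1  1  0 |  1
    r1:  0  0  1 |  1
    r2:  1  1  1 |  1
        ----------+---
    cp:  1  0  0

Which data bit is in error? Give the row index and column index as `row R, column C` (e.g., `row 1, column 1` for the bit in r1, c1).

row 0, column 0

Recompute each row's even parity and compare to rp:
  r0: data parity 0, sent rp 1 → mismatch
  r1: data parity 1, sent rp 1 → ok
  r2: data parity 1, sent rp 1 → ok
Recompute each column's even parity and compare to cp:
  c0: data parity 0, sent cp 1 → mismatch
  c1: data parity 0, sent cp 0 → ok
  c2: data parity 0, sent cp 0 → ok
Exactly one row (r0) and one column (c0) fail → the flipped bit is at their intersection.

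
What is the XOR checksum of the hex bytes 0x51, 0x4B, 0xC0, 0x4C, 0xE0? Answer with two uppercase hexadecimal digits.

XOR the bytes together:
  start with 0x51
  0x51 ⊕ 0x4B = 0x1A
  0x1A ⊕ 0xC0 = 0xDA
  0xDA ⊕ 0x4C = 0x96
  0x96 ⊕ 0xE0 = 0x76

76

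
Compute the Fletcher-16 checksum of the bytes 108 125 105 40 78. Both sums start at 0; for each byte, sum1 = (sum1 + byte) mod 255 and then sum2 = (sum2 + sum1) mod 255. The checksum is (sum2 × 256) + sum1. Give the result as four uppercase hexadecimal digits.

Running sums (mod 255):
  after byte 0 (108): sum1=108, sum2=108
  after byte 1 (125): sum1=233, sum2=86
  after byte 2 (105): sum1=83, sum2=169
  after byte 3 (40): sum1=123, sum2=37
  after byte 4 (78): sum1=201, sum2=238
Checksum = sum2·256 + sum1 = 238·256 + 201 = 61129 = 0xEEC9.

EEC9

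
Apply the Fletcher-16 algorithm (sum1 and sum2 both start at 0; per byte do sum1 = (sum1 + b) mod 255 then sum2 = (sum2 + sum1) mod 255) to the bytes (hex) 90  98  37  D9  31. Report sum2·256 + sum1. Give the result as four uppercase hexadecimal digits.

Running sums (mod 255):
  after byte 0 (90): sum1=144, sum2=144
  after byte 1 (98): sum1=41, sum2=185
  after byte 2 (37): sum1=96, sum2=26
  after byte 3 (D9): sum1=58, sum2=84
  after byte 4 (31): sum1=107, sum2=191
Checksum = sum2·256 + sum1 = 191·256 + 107 = 49003 = 0xBF6B.

BF6B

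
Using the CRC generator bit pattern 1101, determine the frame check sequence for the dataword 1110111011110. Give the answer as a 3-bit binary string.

Append 3 zeros: 1110111011110000. Divide by 1101 (XOR where the leading bit is 1):
  pos 0: 1110 XOR 1101 = 0011
  pos 2: 1111 XOR 1101 = 0010
  pos 4: 1010 XOR 1101 = 0111
  pos 5: 1111 XOR 1101 = 0010
  pos 7: 1011 XOR 1101 = 0110
  pos 8: 1101 XOR 1101 = 0000
Remainder (last 3 bits) = 000. This is the CRC / FCS.

000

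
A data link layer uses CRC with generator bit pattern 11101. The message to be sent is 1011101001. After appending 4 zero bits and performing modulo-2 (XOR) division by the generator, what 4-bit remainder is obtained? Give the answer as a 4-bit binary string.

Append 4 zeros: 10111010010000. Divide by 11101 (XOR where the leading bit is 1):
  pos 0: 10111 XOR 11101 = 01010
  pos 1: 10100 XOR 11101 = 01001
  pos 2: 10011 XOR 11101 = 01110
  pos 3: 11100 XOR 11101 = 00001
  pos 7: 10100 XOR 11101 = 01001
  pos 8: 10010 XOR 11101 = 01111
  pos 9: 11110 XOR 11101 = 00011
Remainder (last 4 bits) = 0011. This is the CRC / FCS.

0011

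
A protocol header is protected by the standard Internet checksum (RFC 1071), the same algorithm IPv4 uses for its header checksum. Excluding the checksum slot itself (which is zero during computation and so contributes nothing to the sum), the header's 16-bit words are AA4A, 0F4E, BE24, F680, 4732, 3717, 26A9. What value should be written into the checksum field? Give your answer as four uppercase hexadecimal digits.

ECCE

One's-complement addition (fold any carry out of bit 15 back into bit 0):
  0xAA4A + 0x0F4E = 0x0B998
  0xB998 + 0xBE24 = 0x177BC → wrap carry → 0x77BD
  0x77BD + 0xF680 = 0x16E3D → wrap carry → 0x6E3E
  0x6E3E + 0x4732 = 0x0B570
  0xB570 + 0x3717 = 0x0EC87
  0xEC87 + 0x26A9 = 0x11330 → wrap carry → 0x1331
One's-complement sum = 0x1331.
Checksum = ~0x1331 & 0xFFFF = 0xECCE.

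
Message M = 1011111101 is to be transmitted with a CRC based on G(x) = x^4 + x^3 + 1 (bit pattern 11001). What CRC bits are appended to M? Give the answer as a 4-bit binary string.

1011

Append 4 zeros: 10111111010000. Divide by 11001 (XOR where the leading bit is 1):
  pos 0: 10111 XOR 11001 = 01110
  pos 1: 11101 XOR 11001 = 00100
  pos 3: 10011 XOR 11001 = 01010
  pos 4: 10100 XOR 11001 = 01101
  pos 5: 11011 XOR 11001 = 00010
  pos 8: 10000 XOR 11001 = 01001
  pos 9: 10010 XOR 11001 = 01011
Remainder (last 4 bits) = 1011. This is the CRC / FCS.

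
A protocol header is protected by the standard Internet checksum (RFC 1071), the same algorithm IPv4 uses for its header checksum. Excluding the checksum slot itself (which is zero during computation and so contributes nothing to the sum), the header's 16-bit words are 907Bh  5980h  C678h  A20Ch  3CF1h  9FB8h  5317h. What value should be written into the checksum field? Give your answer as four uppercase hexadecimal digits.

7DBD

One's-complement addition (fold any carry out of bit 15 back into bit 0):
  0x907B + 0x5980 = 0x0E9FB
  0xE9FB + 0xC678 = 0x1B073 → wrap carry → 0xB074
  0xB074 + 0xA20C = 0x15280 → wrap carry → 0x5281
  0x5281 + 0x3CF1 = 0x08F72
  0x8F72 + 0x9FB8 = 0x12F2A → wrap carry → 0x2F2B
  0x2F2B + 0x5317 = 0x08242
One's-complement sum = 0x8242.
Checksum = ~0x8242 & 0xFFFF = 0x7DBD.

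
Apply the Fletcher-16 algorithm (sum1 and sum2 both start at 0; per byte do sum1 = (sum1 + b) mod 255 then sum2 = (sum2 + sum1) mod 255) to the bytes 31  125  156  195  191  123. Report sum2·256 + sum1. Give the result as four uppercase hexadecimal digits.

Running sums (mod 255):
  after byte 0 (31): sum1=31, sum2=31
  after byte 1 (125): sum1=156, sum2=187
  after byte 2 (156): sum1=57, sum2=244
  after byte 3 (195): sum1=252, sum2=241
  after byte 4 (191): sum1=188, sum2=174
  after byte 5 (123): sum1=56, sum2=230
Checksum = sum2·256 + sum1 = 230·256 + 56 = 58936 = 0xE638.

E638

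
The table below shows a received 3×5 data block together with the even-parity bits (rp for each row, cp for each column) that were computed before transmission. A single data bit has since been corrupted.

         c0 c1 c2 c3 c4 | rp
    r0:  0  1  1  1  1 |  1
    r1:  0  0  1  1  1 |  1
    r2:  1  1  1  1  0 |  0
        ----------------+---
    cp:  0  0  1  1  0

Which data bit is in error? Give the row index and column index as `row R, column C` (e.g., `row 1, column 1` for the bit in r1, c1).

Recompute each row's even parity and compare to rp:
  r0: data parity 0, sent rp 1 → mismatch
  r1: data parity 1, sent rp 1 → ok
  r2: data parity 0, sent rp 0 → ok
Recompute each column's even parity and compare to cp:
  c0: data parity 1, sent cp 0 → mismatch
  c1: data parity 0, sent cp 0 → ok
  c2: data parity 1, sent cp 1 → ok
  c3: data parity 1, sent cp 1 → ok
  c4: data parity 0, sent cp 0 → ok
Exactly one row (r0) and one column (c0) fail → the flipped bit is at their intersection.

row 0, column 0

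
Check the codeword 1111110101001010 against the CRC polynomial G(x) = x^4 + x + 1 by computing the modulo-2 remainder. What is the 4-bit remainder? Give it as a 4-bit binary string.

0000

Modulo-2 division of 1111110101001010 by 10011:
  pos 0: 11111 XOR 10011 = 01100
  pos 1: 11001 XOR 10011 = 01010
  pos 2: 10100 XOR 10011 = 00111
  pos 4: 11110 XOR 10011 = 01101
  pos 5: 11011 XOR 10011 = 01000
  pos 6: 10000 XOR 10011 = 00011
  pos 9: 11010 XOR 10011 = 01001
  pos 10: 10011 XOR 10011 = 00000
Remainder = 0000 (zero — the frame passes the CRC check).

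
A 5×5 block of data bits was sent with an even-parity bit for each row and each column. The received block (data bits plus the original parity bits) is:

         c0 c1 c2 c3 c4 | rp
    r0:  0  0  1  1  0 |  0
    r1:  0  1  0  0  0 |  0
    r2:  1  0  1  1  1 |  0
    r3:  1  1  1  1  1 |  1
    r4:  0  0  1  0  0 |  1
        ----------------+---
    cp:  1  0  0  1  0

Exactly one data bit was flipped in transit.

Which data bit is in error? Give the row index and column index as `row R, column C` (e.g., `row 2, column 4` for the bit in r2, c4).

Recompute each row's even parity and compare to rp:
  r0: data parity 0, sent rp 0 → ok
  r1: data parity 1, sent rp 0 → mismatch
  r2: data parity 0, sent rp 0 → ok
  r3: data parity 1, sent rp 1 → ok
  r4: data parity 1, sent rp 1 → ok
Recompute each column's even parity and compare to cp:
  c0: data parity 0, sent cp 1 → mismatch
  c1: data parity 0, sent cp 0 → ok
  c2: data parity 0, sent cp 0 → ok
  c3: data parity 1, sent cp 1 → ok
  c4: data parity 0, sent cp 0 → ok
Exactly one row (r1) and one column (c0) fail → the flipped bit is at their intersection.

row 1, column 0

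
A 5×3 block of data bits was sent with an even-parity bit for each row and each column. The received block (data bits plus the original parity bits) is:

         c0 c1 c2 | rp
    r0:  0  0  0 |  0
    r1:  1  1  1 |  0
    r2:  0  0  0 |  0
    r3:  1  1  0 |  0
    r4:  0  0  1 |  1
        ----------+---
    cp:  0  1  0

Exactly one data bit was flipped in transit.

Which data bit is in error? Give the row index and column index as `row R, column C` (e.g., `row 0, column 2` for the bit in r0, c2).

row 1, column 1

Recompute each row's even parity and compare to rp:
  r0: data parity 0, sent rp 0 → ok
  r1: data parity 1, sent rp 0 → mismatch
  r2: data parity 0, sent rp 0 → ok
  r3: data parity 0, sent rp 0 → ok
  r4: data parity 1, sent rp 1 → ok
Recompute each column's even parity and compare to cp:
  c0: data parity 0, sent cp 0 → ok
  c1: data parity 0, sent cp 1 → mismatch
  c2: data parity 0, sent cp 0 → ok
Exactly one row (r1) and one column (c1) fail → the flipped bit is at their intersection.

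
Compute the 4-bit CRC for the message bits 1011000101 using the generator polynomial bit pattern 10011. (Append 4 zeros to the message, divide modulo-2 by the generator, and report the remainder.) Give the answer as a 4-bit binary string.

1011

Append 4 zeros: 10110001010000. Divide by 10011 (XOR where the leading bit is 1):
  pos 0: 10110 XOR 10011 = 00101
  pos 2: 10100 XOR 10011 = 00111
  pos 4: 11110 XOR 10011 = 01101
  pos 5: 11011 XOR 10011 = 01000
  pos 6: 10000 XOR 10011 = 00011
  pos 9: 11000 XOR 10011 = 01011
Remainder (last 4 bits) = 1011. This is the CRC / FCS.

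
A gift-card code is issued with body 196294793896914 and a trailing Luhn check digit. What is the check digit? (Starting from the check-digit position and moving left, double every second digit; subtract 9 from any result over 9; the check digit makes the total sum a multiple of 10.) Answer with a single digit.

Partial digits right→left: 4 1 9 6 9 8 3 9 7 4 9 2 6 9 1
Double every second digit counting from the check-digit position (so the 1st, 3rd, 5th, ... of the partial from the right).
  doubled (with −9 where >9): 8 9 9 6 5 9 3 2 → sum 51
  kept as-is: 1 6 8 9 4 2 9 → sum 39
Total = 51 + 39 = 90.
Check digit = (10 − (90 mod 10)) mod 10 = 0.

0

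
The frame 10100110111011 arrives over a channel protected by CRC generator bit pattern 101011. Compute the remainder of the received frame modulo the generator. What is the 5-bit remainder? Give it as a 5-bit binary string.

01011

Modulo-2 division of 10100110111011 by 101011:
  pos 0: 101001 XOR 101011 = 000010
  pos 4: 101011 XOR 101011 = 000000
Remainder = 01011 (nonzero — an error is detected).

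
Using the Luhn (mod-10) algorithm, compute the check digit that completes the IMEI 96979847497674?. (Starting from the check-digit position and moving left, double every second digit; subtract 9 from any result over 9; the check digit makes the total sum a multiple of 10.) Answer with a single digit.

1

Partial digits right→left: 4 7 6 7 9 4 7 4 8 9 7 9 6 9
Double every second digit counting from the check-digit position (so the 1st, 3rd, 5th, ... of the partial from the right).
  doubled (with −9 where >9): 8 3 9 5 7 5 3 → sum 40
  kept as-is: 7 7 4 4 9 9 9 → sum 49
Total = 40 + 49 = 89.
Check digit = (10 − (89 mod 10)) mod 10 = 1.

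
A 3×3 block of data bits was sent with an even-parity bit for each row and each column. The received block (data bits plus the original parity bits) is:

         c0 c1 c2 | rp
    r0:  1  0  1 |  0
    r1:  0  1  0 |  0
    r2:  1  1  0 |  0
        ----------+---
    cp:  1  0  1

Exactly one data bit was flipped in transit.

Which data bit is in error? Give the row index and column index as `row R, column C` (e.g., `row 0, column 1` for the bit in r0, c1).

row 1, column 0

Recompute each row's even parity and compare to rp:
  r0: data parity 0, sent rp 0 → ok
  r1: data parity 1, sent rp 0 → mismatch
  r2: data parity 0, sent rp 0 → ok
Recompute each column's even parity and compare to cp:
  c0: data parity 0, sent cp 1 → mismatch
  c1: data parity 0, sent cp 0 → ok
  c2: data parity 1, sent cp 1 → ok
Exactly one row (r1) and one column (c0) fail → the flipped bit is at their intersection.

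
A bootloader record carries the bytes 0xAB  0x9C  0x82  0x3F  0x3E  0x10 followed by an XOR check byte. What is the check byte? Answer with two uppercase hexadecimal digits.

XOR the bytes together:
  start with 0xAB
  0xAB ⊕ 0x9C = 0x37
  0x37 ⊕ 0x82 = 0xB5
  0xB5 ⊕ 0x3F = 0x8A
  0x8A ⊕ 0x3E = 0xB4
  0xB4 ⊕ 0x10 = 0xA4

A4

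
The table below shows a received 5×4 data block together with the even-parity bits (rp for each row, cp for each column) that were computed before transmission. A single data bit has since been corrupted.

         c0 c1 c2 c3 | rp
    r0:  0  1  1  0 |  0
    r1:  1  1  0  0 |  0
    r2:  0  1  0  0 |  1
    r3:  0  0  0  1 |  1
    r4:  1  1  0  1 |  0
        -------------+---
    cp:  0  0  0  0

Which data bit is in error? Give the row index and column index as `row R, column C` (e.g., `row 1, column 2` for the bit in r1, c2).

row 4, column 2

Recompute each row's even parity and compare to rp:
  r0: data parity 0, sent rp 0 → ok
  r1: data parity 0, sent rp 0 → ok
  r2: data parity 1, sent rp 1 → ok
  r3: data parity 1, sent rp 1 → ok
  r4: data parity 1, sent rp 0 → mismatch
Recompute each column's even parity and compare to cp:
  c0: data parity 0, sent cp 0 → ok
  c1: data parity 0, sent cp 0 → ok
  c2: data parity 1, sent cp 0 → mismatch
  c3: data parity 0, sent cp 0 → ok
Exactly one row (r4) and one column (c2) fail → the flipped bit is at their intersection.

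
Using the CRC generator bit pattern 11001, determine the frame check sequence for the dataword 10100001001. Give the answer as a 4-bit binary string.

Append 4 zeros: 101000010010000. Divide by 11001 (XOR where the leading bit is 1):
  pos 0: 10100 XOR 11001 = 01101
  pos 1: 11010 XOR 11001 = 00011
  pos 4: 11010 XOR 11001 = 00011
  pos 7: 11010 XOR 11001 = 00011
  pos 10: 11000 XOR 11001 = 00001
Remainder (last 4 bits) = 0001. This is the CRC / FCS.

0001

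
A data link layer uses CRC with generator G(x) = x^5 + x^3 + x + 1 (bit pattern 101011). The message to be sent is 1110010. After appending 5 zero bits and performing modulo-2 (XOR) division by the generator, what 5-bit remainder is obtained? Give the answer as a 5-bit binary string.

10100

Append 5 zeros: 111001000000. Divide by 101011 (XOR where the leading bit is 1):
  pos 0: 111001 XOR 101011 = 010010
  pos 1: 100100 XOR 101011 = 001111
  pos 3: 111100 XOR 101011 = 010111
  pos 4: 101110 XOR 101011 = 000101
Remainder (last 5 bits) = 10100. This is the CRC / FCS.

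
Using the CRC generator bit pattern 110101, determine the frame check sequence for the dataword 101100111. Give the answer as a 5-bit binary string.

00101

Append 5 zeros: 10110011100000. Divide by 110101 (XOR where the leading bit is 1):
  pos 0: 101100 XOR 110101 = 011001
  pos 1: 110011 XOR 110101 = 000110
  pos 4: 110110 XOR 110101 = 000011
  pos 8: 110000 XOR 110101 = 000101
Remainder (last 5 bits) = 00101. This is the CRC / FCS.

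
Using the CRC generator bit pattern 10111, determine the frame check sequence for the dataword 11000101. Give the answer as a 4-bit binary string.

0011

Append 4 zeros: 110001010000. Divide by 10111 (XOR where the leading bit is 1):
  pos 0: 11000 XOR 10111 = 01111
  pos 1: 11111 XOR 10111 = 01000
  pos 2: 10000 XOR 10111 = 00111
  pos 4: 11110 XOR 10111 = 01001
  pos 5: 10010 XOR 10111 = 00101
  pos 7: 10100 XOR 10111 = 00011
Remainder (last 4 bits) = 0011. This is the CRC / FCS.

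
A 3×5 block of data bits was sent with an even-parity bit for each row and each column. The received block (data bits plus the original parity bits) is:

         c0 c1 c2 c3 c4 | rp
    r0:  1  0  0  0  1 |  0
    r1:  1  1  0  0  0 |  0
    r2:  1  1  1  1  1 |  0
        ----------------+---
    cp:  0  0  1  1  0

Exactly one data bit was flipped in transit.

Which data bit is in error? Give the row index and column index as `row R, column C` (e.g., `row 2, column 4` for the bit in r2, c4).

row 2, column 0

Recompute each row's even parity and compare to rp:
  r0: data parity 0, sent rp 0 → ok
  r1: data parity 0, sent rp 0 → ok
  r2: data parity 1, sent rp 0 → mismatch
Recompute each column's even parity and compare to cp:
  c0: data parity 1, sent cp 0 → mismatch
  c1: data parity 0, sent cp 0 → ok
  c2: data parity 1, sent cp 1 → ok
  c3: data parity 1, sent cp 1 → ok
  c4: data parity 0, sent cp 0 → ok
Exactly one row (r2) and one column (c0) fail → the flipped bit is at their intersection.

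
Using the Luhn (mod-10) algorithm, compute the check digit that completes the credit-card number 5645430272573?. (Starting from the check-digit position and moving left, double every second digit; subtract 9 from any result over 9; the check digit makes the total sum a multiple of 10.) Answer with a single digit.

Partial digits right→left: 3 7 5 2 7 2 0 3 4 5 4 6 5
Double every second digit counting from the check-digit position (so the 1st, 3rd, 5th, ... of the partial from the right).
  doubled (with −9 where >9): 6 1 5 0 8 8 1 → sum 29
  kept as-is: 7 2 2 3 5 6 → sum 25
Total = 29 + 25 = 54.
Check digit = (10 − (54 mod 10)) mod 10 = 6.

6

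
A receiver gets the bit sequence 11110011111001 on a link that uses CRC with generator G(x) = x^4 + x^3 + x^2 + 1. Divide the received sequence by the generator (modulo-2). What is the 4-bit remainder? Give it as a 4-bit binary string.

0000

Modulo-2 division of 11110011111001 by 11101:
  pos 0: 11110 XOR 11101 = 00011
  pos 3: 11011 XOR 11101 = 00110
  pos 5: 11011 XOR 11101 = 00110
  pos 7: 11010 XOR 11101 = 00111
  pos 9: 11101 XOR 11101 = 00000
Remainder = 0000 (zero — the frame passes the CRC check).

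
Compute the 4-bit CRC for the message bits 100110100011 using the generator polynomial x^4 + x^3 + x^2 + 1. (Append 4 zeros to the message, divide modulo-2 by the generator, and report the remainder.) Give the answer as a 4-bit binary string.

Append 4 zeros: 1001101000110000. Divide by 11101 (XOR where the leading bit is 1):
  pos 0: 10011 XOR 11101 = 01110
  pos 1: 11100 XOR 11101 = 00001
  pos 5: 11000 XOR 11101 = 00101
  pos 7: 10111 XOR 11101 = 01010
  pos 8: 10100 XOR 11101 = 01001
  pos 9: 10010 XOR 11101 = 01111
  pos 10: 11110 XOR 11101 = 00011
Remainder (last 4 bits) = 0110. This is the CRC / FCS.

0110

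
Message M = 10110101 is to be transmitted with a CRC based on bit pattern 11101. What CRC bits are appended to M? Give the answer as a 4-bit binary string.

1000

Append 4 zeros: 101101010000. Divide by 11101 (XOR where the leading bit is 1):
  pos 0: 10110 XOR 11101 = 01011
  pos 1: 10111 XOR 11101 = 01010
  pos 2: 10100 XOR 11101 = 01001
  pos 3: 10011 XOR 11101 = 01110
  pos 4: 11100 XOR 11101 = 00001
Remainder (last 4 bits) = 1000. This is the CRC / FCS.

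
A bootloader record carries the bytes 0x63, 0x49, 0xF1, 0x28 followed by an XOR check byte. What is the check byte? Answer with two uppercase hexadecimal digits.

XOR the bytes together:
  start with 0x63
  0x63 ⊕ 0x49 = 0x2A
  0x2A ⊕ 0xF1 = 0xDB
  0xDB ⊕ 0x28 = 0xF3

F3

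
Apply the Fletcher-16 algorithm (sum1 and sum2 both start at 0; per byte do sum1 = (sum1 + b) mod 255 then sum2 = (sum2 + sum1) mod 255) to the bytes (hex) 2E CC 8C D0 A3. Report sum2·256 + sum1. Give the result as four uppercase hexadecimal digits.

05FB

Running sums (mod 255):
  after byte 0 (2E): sum1=46, sum2=46
  after byte 1 (CC): sum1=250, sum2=41
  after byte 2 (8C): sum1=135, sum2=176
  after byte 3 (D0): sum1=88, sum2=9
  after byte 4 (A3): sum1=251, sum2=5
Checksum = sum2·256 + sum1 = 5·256 + 251 = 1531 = 0x05FB.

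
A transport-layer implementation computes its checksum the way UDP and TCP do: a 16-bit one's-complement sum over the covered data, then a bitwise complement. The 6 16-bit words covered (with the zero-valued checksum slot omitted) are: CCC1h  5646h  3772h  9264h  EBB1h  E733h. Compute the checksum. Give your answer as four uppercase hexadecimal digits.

One's-complement addition (fold any carry out of bit 15 back into bit 0):
  0xCCC1 + 0x5646 = 0x12307 → wrap carry → 0x2308
  0x2308 + 0x3772 = 0x05A7A
  0x5A7A + 0x9264 = 0x0ECDE
  0xECDE + 0xEBB1 = 0x1D88F → wrap carry → 0xD890
  0xD890 + 0xE733 = 0x1BFC3 → wrap carry → 0xBFC4
One's-complement sum = 0xBFC4.
Checksum = ~0xBFC4 & 0xFFFF = 0x403B.

403B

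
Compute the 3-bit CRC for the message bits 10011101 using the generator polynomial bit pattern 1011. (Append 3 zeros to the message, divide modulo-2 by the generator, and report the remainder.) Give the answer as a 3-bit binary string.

011

Append 3 zeros: 10011101000. Divide by 1011 (XOR where the leading bit is 1):
  pos 0: 1001 XOR 1011 = 0010
  pos 2: 1011 XOR 1011 = 0000
  pos 7: 1000 XOR 1011 = 0011
Remainder (last 3 bits) = 011. This is the CRC / FCS.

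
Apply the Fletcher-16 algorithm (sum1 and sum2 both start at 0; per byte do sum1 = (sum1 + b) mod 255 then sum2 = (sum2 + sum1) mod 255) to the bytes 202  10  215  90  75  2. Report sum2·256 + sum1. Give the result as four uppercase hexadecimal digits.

F954

Running sums (mod 255):
  after byte 0 (202): sum1=202, sum2=202
  after byte 1 (10): sum1=212, sum2=159
  after byte 2 (215): sum1=172, sum2=76
  after byte 3 (90): sum1=7, sum2=83
  after byte 4 (75): sum1=82, sum2=165
  after byte 5 (2): sum1=84, sum2=249
Checksum = sum2·256 + sum1 = 249·256 + 84 = 63828 = 0xF954.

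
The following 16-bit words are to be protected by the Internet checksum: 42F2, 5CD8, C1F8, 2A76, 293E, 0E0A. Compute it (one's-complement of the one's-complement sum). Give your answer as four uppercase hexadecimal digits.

3C7E

One's-complement addition (fold any carry out of bit 15 back into bit 0):
  0x42F2 + 0x5CD8 = 0x09FCA
  0x9FCA + 0xC1F8 = 0x161C2 → wrap carry → 0x61C3
  0x61C3 + 0x2A76 = 0x08C39
  0x8C39 + 0x293E = 0x0B577
  0xB577 + 0x0E0A = 0x0C381
One's-complement sum = 0xC381.
Checksum = ~0xC381 & 0xFFFF = 0x3C7E.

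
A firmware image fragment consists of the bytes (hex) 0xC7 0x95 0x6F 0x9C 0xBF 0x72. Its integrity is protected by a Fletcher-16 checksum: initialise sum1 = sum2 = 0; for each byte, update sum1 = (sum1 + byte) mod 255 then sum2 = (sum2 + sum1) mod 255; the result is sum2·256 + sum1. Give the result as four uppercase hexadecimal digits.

Running sums (mod 255):
  after byte 0 (0xC7): sum1=199, sum2=199
  after byte 1 (0x95): sum1=93, sum2=37
  after byte 2 (0x6F): sum1=204, sum2=241
  after byte 3 (0x9C): sum1=105, sum2=91
  after byte 4 (0xBF): sum1=41, sum2=132
  after byte 5 (0x72): sum1=155, sum2=32
Checksum = sum2·256 + sum1 = 32·256 + 155 = 8347 = 0x209B.

209B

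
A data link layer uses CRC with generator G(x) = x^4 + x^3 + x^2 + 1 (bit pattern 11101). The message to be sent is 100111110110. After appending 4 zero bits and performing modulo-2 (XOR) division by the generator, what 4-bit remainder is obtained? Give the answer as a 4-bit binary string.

1111

Append 4 zeros: 1001111101100000. Divide by 11101 (XOR where the leading bit is 1):
  pos 0: 10011 XOR 11101 = 01110
  pos 1: 11101 XOR 11101 = 00000
  pos 6: 11011 XOR 11101 = 00110
  pos 8: 11000 XOR 11101 = 00101
  pos 10: 10100 XOR 11101 = 01001
  pos 11: 10010 XOR 11101 = 01111
Remainder (last 4 bits) = 1111. This is the CRC / FCS.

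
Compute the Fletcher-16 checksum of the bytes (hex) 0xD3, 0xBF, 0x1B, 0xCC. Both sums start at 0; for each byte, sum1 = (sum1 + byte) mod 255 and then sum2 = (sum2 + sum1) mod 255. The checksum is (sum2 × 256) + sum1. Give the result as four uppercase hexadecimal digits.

917B

Running sums (mod 255):
  after byte 0 (0xD3): sum1=211, sum2=211
  after byte 1 (0xBF): sum1=147, sum2=103
  after byte 2 (0x1B): sum1=174, sum2=22
  after byte 3 (0xCC): sum1=123, sum2=145
Checksum = sum2·256 + sum1 = 145·256 + 123 = 37243 = 0x917B.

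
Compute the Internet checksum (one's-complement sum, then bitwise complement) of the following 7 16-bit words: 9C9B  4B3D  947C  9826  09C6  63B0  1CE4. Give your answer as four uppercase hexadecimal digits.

6129

One's-complement addition (fold any carry out of bit 15 back into bit 0):
  0x9C9B + 0x4B3D = 0x0E7D8
  0xE7D8 + 0x947C = 0x17C54 → wrap carry → 0x7C55
  0x7C55 + 0x9826 = 0x1147B → wrap carry → 0x147C
  0x147C + 0x09C6 = 0x01E42
  0x1E42 + 0x63B0 = 0x081F2
  0x81F2 + 0x1CE4 = 0x09ED6
One's-complement sum = 0x9ED6.
Checksum = ~0x9ED6 & 0xFFFF = 0x6129.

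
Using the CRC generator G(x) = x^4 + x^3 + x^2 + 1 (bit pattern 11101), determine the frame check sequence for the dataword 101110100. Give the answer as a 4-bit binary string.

0111

Append 4 zeros: 1011101000000. Divide by 11101 (XOR where the leading bit is 1):
  pos 0: 10111 XOR 11101 = 01010
  pos 1: 10100 XOR 11101 = 01001
  pos 2: 10011 XOR 11101 = 01110
  pos 3: 11100 XOR 11101 = 00001
  pos 7: 10000 XOR 11101 = 01101
  pos 8: 11010 XOR 11101 = 00111
Remainder (last 4 bits) = 0111. This is the CRC / FCS.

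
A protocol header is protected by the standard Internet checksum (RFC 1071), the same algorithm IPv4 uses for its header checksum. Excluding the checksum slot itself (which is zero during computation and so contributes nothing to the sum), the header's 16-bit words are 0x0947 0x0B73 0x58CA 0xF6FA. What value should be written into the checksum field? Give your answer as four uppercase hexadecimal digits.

9B80

One's-complement addition (fold any carry out of bit 15 back into bit 0):
  0x0947 + 0x0B73 = 0x014BA
  0x14BA + 0x58CA = 0x06D84
  0x6D84 + 0xF6FA = 0x1647E → wrap carry → 0x647F
One's-complement sum = 0x647F.
Checksum = ~0x647F & 0xFFFF = 0x9B80.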